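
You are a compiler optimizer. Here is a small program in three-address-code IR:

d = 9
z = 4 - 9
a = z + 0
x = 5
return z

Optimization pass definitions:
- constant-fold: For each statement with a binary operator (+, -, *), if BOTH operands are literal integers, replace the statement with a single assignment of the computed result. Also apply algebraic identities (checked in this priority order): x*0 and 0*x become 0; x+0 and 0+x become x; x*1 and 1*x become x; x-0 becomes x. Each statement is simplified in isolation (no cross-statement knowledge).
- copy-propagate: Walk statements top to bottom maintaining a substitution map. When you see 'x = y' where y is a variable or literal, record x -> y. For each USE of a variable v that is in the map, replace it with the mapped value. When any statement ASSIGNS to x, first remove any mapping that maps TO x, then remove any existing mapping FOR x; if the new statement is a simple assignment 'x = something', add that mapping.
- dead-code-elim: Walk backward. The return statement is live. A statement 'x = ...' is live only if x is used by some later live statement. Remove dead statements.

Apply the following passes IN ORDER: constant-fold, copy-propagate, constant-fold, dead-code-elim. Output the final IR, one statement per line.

Answer: return -5

Derivation:
Initial IR:
  d = 9
  z = 4 - 9
  a = z + 0
  x = 5
  return z
After constant-fold (5 stmts):
  d = 9
  z = -5
  a = z
  x = 5
  return z
After copy-propagate (5 stmts):
  d = 9
  z = -5
  a = -5
  x = 5
  return -5
After constant-fold (5 stmts):
  d = 9
  z = -5
  a = -5
  x = 5
  return -5
After dead-code-elim (1 stmts):
  return -5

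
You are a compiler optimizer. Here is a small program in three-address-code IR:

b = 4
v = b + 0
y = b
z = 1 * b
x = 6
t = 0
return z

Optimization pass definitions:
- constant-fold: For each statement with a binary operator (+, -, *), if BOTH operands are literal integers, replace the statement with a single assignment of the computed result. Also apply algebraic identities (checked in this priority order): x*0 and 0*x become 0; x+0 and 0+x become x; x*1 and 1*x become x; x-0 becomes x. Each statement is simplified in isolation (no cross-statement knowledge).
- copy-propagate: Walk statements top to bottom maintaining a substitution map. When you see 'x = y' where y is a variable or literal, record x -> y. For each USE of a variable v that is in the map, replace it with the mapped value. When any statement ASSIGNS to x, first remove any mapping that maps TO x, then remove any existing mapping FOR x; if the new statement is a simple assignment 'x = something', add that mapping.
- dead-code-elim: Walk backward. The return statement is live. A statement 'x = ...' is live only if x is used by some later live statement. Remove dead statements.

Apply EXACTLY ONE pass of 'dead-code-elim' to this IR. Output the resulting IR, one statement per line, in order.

Answer: b = 4
z = 1 * b
return z

Derivation:
Applying dead-code-elim statement-by-statement:
  [7] return z  -> KEEP (return); live=['z']
  [6] t = 0  -> DEAD (t not live)
  [5] x = 6  -> DEAD (x not live)
  [4] z = 1 * b  -> KEEP; live=['b']
  [3] y = b  -> DEAD (y not live)
  [2] v = b + 0  -> DEAD (v not live)
  [1] b = 4  -> KEEP; live=[]
Result (3 stmts):
  b = 4
  z = 1 * b
  return z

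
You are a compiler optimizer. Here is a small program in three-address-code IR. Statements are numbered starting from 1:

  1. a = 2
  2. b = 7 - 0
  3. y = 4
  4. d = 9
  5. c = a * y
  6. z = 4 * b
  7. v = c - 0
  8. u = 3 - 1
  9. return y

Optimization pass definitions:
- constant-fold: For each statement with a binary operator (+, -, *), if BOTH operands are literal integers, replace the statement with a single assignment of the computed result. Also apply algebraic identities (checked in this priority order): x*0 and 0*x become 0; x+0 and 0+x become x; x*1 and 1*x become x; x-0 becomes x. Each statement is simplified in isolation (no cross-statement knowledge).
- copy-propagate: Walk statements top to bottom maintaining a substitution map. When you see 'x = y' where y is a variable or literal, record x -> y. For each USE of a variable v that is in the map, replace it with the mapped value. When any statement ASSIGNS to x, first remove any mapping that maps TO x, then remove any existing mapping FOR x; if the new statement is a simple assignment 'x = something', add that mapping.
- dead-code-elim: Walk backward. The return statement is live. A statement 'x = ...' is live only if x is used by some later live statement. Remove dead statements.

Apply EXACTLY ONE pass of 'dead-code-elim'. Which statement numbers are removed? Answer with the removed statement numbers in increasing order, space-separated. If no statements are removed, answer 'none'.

Backward liveness scan:
Stmt 1 'a = 2': DEAD (a not in live set [])
Stmt 2 'b = 7 - 0': DEAD (b not in live set [])
Stmt 3 'y = 4': KEEP (y is live); live-in = []
Stmt 4 'd = 9': DEAD (d not in live set ['y'])
Stmt 5 'c = a * y': DEAD (c not in live set ['y'])
Stmt 6 'z = 4 * b': DEAD (z not in live set ['y'])
Stmt 7 'v = c - 0': DEAD (v not in live set ['y'])
Stmt 8 'u = 3 - 1': DEAD (u not in live set ['y'])
Stmt 9 'return y': KEEP (return); live-in = ['y']
Removed statement numbers: [1, 2, 4, 5, 6, 7, 8]
Surviving IR:
  y = 4
  return y

Answer: 1 2 4 5 6 7 8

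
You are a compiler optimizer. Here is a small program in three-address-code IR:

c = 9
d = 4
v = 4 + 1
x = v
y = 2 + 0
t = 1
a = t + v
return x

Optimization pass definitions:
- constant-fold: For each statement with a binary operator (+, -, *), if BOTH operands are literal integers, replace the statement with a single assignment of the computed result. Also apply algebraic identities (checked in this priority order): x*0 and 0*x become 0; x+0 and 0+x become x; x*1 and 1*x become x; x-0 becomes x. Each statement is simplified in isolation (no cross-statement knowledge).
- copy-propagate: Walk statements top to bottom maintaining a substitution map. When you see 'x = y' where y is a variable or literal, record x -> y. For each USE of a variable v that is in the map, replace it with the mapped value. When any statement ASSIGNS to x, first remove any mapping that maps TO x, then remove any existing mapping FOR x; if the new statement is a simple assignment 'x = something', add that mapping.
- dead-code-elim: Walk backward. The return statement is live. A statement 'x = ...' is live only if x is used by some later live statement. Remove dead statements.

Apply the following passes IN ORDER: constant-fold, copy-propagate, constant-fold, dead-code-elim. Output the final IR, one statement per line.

Answer: return 5

Derivation:
Initial IR:
  c = 9
  d = 4
  v = 4 + 1
  x = v
  y = 2 + 0
  t = 1
  a = t + v
  return x
After constant-fold (8 stmts):
  c = 9
  d = 4
  v = 5
  x = v
  y = 2
  t = 1
  a = t + v
  return x
After copy-propagate (8 stmts):
  c = 9
  d = 4
  v = 5
  x = 5
  y = 2
  t = 1
  a = 1 + 5
  return 5
After constant-fold (8 stmts):
  c = 9
  d = 4
  v = 5
  x = 5
  y = 2
  t = 1
  a = 6
  return 5
After dead-code-elim (1 stmts):
  return 5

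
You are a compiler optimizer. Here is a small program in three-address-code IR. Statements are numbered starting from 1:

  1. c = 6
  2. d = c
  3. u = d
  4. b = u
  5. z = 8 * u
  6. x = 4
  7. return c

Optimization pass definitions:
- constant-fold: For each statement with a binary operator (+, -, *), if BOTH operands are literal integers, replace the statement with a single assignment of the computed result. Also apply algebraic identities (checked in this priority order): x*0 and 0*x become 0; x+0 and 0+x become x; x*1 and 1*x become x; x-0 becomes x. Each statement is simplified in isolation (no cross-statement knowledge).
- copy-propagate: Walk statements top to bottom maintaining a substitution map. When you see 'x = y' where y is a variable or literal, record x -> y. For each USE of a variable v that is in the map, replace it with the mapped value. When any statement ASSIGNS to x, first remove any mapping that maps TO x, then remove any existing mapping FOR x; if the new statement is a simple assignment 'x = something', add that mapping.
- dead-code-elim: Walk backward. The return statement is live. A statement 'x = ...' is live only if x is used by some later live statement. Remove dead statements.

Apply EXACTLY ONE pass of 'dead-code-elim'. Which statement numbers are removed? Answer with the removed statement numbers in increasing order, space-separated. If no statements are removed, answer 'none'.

Backward liveness scan:
Stmt 1 'c = 6': KEEP (c is live); live-in = []
Stmt 2 'd = c': DEAD (d not in live set ['c'])
Stmt 3 'u = d': DEAD (u not in live set ['c'])
Stmt 4 'b = u': DEAD (b not in live set ['c'])
Stmt 5 'z = 8 * u': DEAD (z not in live set ['c'])
Stmt 6 'x = 4': DEAD (x not in live set ['c'])
Stmt 7 'return c': KEEP (return); live-in = ['c']
Removed statement numbers: [2, 3, 4, 5, 6]
Surviving IR:
  c = 6
  return c

Answer: 2 3 4 5 6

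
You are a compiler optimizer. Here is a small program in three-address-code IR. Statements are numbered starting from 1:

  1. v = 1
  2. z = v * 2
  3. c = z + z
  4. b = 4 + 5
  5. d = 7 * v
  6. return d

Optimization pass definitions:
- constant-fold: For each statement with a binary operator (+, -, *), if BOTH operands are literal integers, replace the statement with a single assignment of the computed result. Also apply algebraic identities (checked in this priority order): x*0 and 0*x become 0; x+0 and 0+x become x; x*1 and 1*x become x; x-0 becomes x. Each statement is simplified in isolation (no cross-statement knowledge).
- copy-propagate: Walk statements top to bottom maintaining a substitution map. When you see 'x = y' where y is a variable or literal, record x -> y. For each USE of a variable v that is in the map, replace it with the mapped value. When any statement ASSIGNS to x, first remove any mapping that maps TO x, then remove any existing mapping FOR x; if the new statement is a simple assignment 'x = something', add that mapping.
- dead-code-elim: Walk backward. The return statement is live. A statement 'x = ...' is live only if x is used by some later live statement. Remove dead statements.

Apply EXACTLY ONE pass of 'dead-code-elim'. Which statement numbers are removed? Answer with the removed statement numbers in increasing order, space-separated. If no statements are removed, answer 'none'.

Backward liveness scan:
Stmt 1 'v = 1': KEEP (v is live); live-in = []
Stmt 2 'z = v * 2': DEAD (z not in live set ['v'])
Stmt 3 'c = z + z': DEAD (c not in live set ['v'])
Stmt 4 'b = 4 + 5': DEAD (b not in live set ['v'])
Stmt 5 'd = 7 * v': KEEP (d is live); live-in = ['v']
Stmt 6 'return d': KEEP (return); live-in = ['d']
Removed statement numbers: [2, 3, 4]
Surviving IR:
  v = 1
  d = 7 * v
  return d

Answer: 2 3 4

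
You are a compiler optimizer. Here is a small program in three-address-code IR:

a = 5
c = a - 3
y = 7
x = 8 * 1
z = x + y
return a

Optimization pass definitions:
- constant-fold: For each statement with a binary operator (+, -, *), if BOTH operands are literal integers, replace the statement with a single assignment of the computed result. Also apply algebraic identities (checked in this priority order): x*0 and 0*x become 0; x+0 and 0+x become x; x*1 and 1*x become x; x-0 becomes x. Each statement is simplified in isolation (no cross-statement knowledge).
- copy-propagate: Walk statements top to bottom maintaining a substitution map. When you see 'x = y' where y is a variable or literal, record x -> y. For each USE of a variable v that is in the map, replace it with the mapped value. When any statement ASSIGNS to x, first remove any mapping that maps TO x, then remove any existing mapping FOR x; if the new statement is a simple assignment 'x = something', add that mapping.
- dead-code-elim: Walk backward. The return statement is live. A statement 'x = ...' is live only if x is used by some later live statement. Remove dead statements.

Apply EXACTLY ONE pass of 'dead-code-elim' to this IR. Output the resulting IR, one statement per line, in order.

Applying dead-code-elim statement-by-statement:
  [6] return a  -> KEEP (return); live=['a']
  [5] z = x + y  -> DEAD (z not live)
  [4] x = 8 * 1  -> DEAD (x not live)
  [3] y = 7  -> DEAD (y not live)
  [2] c = a - 3  -> DEAD (c not live)
  [1] a = 5  -> KEEP; live=[]
Result (2 stmts):
  a = 5
  return a

Answer: a = 5
return a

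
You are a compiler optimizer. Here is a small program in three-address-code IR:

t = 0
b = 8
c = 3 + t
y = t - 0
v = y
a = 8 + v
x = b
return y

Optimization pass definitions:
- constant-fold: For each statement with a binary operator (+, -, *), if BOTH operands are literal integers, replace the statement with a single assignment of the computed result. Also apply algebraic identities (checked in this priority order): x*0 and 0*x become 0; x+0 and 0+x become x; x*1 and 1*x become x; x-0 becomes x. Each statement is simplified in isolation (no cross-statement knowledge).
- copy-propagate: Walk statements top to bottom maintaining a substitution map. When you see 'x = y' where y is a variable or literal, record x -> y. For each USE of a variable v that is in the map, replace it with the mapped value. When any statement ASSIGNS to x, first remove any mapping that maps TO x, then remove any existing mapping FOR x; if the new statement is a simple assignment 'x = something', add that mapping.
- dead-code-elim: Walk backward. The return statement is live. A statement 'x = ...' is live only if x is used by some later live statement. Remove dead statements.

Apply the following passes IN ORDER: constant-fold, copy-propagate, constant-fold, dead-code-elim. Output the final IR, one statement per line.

Answer: return 0

Derivation:
Initial IR:
  t = 0
  b = 8
  c = 3 + t
  y = t - 0
  v = y
  a = 8 + v
  x = b
  return y
After constant-fold (8 stmts):
  t = 0
  b = 8
  c = 3 + t
  y = t
  v = y
  a = 8 + v
  x = b
  return y
After copy-propagate (8 stmts):
  t = 0
  b = 8
  c = 3 + 0
  y = 0
  v = 0
  a = 8 + 0
  x = 8
  return 0
After constant-fold (8 stmts):
  t = 0
  b = 8
  c = 3
  y = 0
  v = 0
  a = 8
  x = 8
  return 0
After dead-code-elim (1 stmts):
  return 0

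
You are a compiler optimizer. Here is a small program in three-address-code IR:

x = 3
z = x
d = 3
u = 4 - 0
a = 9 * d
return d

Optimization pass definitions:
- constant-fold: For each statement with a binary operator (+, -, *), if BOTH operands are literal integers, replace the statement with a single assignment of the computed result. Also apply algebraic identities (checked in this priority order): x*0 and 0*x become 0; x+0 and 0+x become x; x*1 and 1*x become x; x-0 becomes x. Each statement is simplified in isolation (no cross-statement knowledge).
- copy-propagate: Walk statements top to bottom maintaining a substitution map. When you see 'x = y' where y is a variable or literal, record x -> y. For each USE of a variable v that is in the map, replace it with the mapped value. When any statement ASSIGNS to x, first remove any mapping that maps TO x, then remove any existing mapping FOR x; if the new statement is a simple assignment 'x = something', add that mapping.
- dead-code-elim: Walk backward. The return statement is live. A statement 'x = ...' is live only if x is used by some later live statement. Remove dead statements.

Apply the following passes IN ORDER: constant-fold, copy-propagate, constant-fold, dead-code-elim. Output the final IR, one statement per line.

Initial IR:
  x = 3
  z = x
  d = 3
  u = 4 - 0
  a = 9 * d
  return d
After constant-fold (6 stmts):
  x = 3
  z = x
  d = 3
  u = 4
  a = 9 * d
  return d
After copy-propagate (6 stmts):
  x = 3
  z = 3
  d = 3
  u = 4
  a = 9 * 3
  return 3
After constant-fold (6 stmts):
  x = 3
  z = 3
  d = 3
  u = 4
  a = 27
  return 3
After dead-code-elim (1 stmts):
  return 3

Answer: return 3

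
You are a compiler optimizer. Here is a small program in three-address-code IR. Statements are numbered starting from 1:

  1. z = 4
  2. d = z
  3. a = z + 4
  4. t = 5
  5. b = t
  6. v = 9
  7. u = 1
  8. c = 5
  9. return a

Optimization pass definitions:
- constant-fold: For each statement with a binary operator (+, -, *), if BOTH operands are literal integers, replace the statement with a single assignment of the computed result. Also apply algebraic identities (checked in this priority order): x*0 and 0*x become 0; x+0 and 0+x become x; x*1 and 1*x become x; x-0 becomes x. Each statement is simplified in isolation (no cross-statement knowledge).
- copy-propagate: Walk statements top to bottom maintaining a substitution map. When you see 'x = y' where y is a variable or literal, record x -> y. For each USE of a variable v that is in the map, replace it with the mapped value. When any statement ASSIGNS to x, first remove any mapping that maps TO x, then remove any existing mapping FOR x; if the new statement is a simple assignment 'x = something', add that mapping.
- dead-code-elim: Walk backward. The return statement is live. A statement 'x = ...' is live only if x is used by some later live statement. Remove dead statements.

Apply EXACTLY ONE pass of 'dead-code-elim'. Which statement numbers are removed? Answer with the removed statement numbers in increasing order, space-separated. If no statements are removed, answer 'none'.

Answer: 2 4 5 6 7 8

Derivation:
Backward liveness scan:
Stmt 1 'z = 4': KEEP (z is live); live-in = []
Stmt 2 'd = z': DEAD (d not in live set ['z'])
Stmt 3 'a = z + 4': KEEP (a is live); live-in = ['z']
Stmt 4 't = 5': DEAD (t not in live set ['a'])
Stmt 5 'b = t': DEAD (b not in live set ['a'])
Stmt 6 'v = 9': DEAD (v not in live set ['a'])
Stmt 7 'u = 1': DEAD (u not in live set ['a'])
Stmt 8 'c = 5': DEAD (c not in live set ['a'])
Stmt 9 'return a': KEEP (return); live-in = ['a']
Removed statement numbers: [2, 4, 5, 6, 7, 8]
Surviving IR:
  z = 4
  a = z + 4
  return a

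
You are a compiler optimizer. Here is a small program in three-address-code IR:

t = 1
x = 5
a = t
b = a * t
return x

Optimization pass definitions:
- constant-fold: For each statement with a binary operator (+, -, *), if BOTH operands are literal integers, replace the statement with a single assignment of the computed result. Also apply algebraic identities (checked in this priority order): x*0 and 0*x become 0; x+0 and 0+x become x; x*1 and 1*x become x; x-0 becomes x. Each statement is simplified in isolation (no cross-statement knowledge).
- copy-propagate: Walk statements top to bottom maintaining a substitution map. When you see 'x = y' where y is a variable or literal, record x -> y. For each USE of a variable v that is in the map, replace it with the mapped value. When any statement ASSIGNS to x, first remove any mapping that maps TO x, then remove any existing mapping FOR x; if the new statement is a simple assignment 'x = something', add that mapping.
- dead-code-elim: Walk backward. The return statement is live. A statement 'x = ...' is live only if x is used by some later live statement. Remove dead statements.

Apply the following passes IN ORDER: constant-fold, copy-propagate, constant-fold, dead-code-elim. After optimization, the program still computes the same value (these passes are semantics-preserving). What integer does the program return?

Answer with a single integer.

Initial IR:
  t = 1
  x = 5
  a = t
  b = a * t
  return x
After constant-fold (5 stmts):
  t = 1
  x = 5
  a = t
  b = a * t
  return x
After copy-propagate (5 stmts):
  t = 1
  x = 5
  a = 1
  b = 1 * 1
  return 5
After constant-fold (5 stmts):
  t = 1
  x = 5
  a = 1
  b = 1
  return 5
After dead-code-elim (1 stmts):
  return 5
Evaluate:
  t = 1  =>  t = 1
  x = 5  =>  x = 5
  a = t  =>  a = 1
  b = a * t  =>  b = 1
  return x = 5

Answer: 5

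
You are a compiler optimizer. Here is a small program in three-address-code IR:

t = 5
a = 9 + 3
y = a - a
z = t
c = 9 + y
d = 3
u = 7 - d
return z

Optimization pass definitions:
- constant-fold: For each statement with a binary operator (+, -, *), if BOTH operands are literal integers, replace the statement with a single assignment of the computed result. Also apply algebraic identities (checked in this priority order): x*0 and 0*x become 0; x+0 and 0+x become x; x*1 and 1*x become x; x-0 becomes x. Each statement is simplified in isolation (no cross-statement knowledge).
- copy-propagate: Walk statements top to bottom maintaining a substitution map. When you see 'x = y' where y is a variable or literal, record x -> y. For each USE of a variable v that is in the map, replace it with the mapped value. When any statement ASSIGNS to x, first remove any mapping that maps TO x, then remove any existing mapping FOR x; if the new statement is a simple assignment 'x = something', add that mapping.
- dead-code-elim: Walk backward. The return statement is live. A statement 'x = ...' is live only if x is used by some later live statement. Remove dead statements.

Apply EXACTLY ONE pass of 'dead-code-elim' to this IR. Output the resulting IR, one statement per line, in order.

Answer: t = 5
z = t
return z

Derivation:
Applying dead-code-elim statement-by-statement:
  [8] return z  -> KEEP (return); live=['z']
  [7] u = 7 - d  -> DEAD (u not live)
  [6] d = 3  -> DEAD (d not live)
  [5] c = 9 + y  -> DEAD (c not live)
  [4] z = t  -> KEEP; live=['t']
  [3] y = a - a  -> DEAD (y not live)
  [2] a = 9 + 3  -> DEAD (a not live)
  [1] t = 5  -> KEEP; live=[]
Result (3 stmts):
  t = 5
  z = t
  return z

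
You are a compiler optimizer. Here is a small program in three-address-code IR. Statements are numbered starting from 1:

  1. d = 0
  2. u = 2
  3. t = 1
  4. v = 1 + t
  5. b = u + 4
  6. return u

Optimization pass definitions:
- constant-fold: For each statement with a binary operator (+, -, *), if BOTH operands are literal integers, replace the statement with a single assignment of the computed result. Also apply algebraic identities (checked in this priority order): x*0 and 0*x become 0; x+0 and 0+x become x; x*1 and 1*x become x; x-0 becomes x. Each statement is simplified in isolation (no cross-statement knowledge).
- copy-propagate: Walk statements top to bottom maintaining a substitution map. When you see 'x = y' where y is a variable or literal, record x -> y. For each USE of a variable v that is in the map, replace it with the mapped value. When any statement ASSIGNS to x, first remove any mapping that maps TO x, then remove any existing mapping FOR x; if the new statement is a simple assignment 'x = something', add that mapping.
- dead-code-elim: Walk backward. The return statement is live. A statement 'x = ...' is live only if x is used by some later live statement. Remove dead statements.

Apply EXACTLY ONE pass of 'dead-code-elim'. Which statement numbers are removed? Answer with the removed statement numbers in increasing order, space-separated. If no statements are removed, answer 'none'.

Backward liveness scan:
Stmt 1 'd = 0': DEAD (d not in live set [])
Stmt 2 'u = 2': KEEP (u is live); live-in = []
Stmt 3 't = 1': DEAD (t not in live set ['u'])
Stmt 4 'v = 1 + t': DEAD (v not in live set ['u'])
Stmt 5 'b = u + 4': DEAD (b not in live set ['u'])
Stmt 6 'return u': KEEP (return); live-in = ['u']
Removed statement numbers: [1, 3, 4, 5]
Surviving IR:
  u = 2
  return u

Answer: 1 3 4 5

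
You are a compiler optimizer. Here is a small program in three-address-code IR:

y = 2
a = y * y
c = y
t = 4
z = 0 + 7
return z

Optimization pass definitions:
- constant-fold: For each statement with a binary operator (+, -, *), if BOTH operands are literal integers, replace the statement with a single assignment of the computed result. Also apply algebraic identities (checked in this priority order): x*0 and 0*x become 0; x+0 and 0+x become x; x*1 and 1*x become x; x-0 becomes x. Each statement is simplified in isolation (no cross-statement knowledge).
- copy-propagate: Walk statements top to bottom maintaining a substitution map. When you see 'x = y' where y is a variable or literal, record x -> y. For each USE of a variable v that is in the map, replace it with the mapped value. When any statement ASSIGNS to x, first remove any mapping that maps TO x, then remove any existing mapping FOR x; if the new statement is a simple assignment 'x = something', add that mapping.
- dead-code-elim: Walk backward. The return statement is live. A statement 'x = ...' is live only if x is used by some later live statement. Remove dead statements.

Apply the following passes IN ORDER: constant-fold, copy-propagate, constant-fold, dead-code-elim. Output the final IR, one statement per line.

Initial IR:
  y = 2
  a = y * y
  c = y
  t = 4
  z = 0 + 7
  return z
After constant-fold (6 stmts):
  y = 2
  a = y * y
  c = y
  t = 4
  z = 7
  return z
After copy-propagate (6 stmts):
  y = 2
  a = 2 * 2
  c = 2
  t = 4
  z = 7
  return 7
After constant-fold (6 stmts):
  y = 2
  a = 4
  c = 2
  t = 4
  z = 7
  return 7
After dead-code-elim (1 stmts):
  return 7

Answer: return 7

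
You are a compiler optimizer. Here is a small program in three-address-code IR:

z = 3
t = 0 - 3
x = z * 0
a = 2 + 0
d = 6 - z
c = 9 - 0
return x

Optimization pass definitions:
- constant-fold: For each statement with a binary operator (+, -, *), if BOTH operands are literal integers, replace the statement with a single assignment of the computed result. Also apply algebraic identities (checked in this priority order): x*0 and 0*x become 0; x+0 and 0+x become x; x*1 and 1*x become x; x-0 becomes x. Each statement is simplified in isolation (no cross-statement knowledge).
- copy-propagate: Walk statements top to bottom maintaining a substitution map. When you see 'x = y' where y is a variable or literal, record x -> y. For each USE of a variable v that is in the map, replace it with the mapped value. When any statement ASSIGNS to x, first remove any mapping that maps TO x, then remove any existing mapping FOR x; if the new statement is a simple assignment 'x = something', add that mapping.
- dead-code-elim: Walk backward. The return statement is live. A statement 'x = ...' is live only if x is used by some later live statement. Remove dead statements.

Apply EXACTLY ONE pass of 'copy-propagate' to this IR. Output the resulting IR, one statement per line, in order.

Applying copy-propagate statement-by-statement:
  [1] z = 3  (unchanged)
  [2] t = 0 - 3  (unchanged)
  [3] x = z * 0  -> x = 3 * 0
  [4] a = 2 + 0  (unchanged)
  [5] d = 6 - z  -> d = 6 - 3
  [6] c = 9 - 0  (unchanged)
  [7] return x  (unchanged)
Result (7 stmts):
  z = 3
  t = 0 - 3
  x = 3 * 0
  a = 2 + 0
  d = 6 - 3
  c = 9 - 0
  return x

Answer: z = 3
t = 0 - 3
x = 3 * 0
a = 2 + 0
d = 6 - 3
c = 9 - 0
return x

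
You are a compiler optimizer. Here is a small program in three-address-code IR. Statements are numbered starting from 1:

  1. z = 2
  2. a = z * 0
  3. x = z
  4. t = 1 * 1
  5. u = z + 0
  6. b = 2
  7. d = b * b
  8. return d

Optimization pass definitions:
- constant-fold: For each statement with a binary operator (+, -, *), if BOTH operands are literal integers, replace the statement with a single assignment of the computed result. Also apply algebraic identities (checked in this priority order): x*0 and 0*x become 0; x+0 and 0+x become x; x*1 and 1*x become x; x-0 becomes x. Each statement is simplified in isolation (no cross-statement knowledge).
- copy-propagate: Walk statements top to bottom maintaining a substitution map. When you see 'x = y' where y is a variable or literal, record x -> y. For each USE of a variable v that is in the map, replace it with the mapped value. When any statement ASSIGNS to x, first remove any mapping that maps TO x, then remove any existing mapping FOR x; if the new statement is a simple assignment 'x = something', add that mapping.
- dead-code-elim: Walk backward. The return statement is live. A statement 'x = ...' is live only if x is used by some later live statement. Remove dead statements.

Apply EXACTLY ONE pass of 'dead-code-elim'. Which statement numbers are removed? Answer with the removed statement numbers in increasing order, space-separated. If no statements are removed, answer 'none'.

Answer: 1 2 3 4 5

Derivation:
Backward liveness scan:
Stmt 1 'z = 2': DEAD (z not in live set [])
Stmt 2 'a = z * 0': DEAD (a not in live set [])
Stmt 3 'x = z': DEAD (x not in live set [])
Stmt 4 't = 1 * 1': DEAD (t not in live set [])
Stmt 5 'u = z + 0': DEAD (u not in live set [])
Stmt 6 'b = 2': KEEP (b is live); live-in = []
Stmt 7 'd = b * b': KEEP (d is live); live-in = ['b']
Stmt 8 'return d': KEEP (return); live-in = ['d']
Removed statement numbers: [1, 2, 3, 4, 5]
Surviving IR:
  b = 2
  d = b * b
  return d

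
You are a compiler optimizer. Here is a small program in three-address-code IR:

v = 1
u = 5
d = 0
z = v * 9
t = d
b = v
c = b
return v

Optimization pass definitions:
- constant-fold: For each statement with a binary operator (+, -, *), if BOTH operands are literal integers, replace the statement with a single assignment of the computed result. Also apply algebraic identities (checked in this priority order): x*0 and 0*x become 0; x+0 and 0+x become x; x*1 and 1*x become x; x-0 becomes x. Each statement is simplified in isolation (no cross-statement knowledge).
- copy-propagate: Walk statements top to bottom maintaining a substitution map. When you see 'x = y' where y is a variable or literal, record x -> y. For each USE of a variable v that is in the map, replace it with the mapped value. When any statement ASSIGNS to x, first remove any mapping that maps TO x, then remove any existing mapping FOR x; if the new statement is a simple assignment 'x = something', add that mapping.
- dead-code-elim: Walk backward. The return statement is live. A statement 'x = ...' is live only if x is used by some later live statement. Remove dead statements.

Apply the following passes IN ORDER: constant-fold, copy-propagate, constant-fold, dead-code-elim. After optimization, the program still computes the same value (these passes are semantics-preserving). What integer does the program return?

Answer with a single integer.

Initial IR:
  v = 1
  u = 5
  d = 0
  z = v * 9
  t = d
  b = v
  c = b
  return v
After constant-fold (8 stmts):
  v = 1
  u = 5
  d = 0
  z = v * 9
  t = d
  b = v
  c = b
  return v
After copy-propagate (8 stmts):
  v = 1
  u = 5
  d = 0
  z = 1 * 9
  t = 0
  b = 1
  c = 1
  return 1
After constant-fold (8 stmts):
  v = 1
  u = 5
  d = 0
  z = 9
  t = 0
  b = 1
  c = 1
  return 1
After dead-code-elim (1 stmts):
  return 1
Evaluate:
  v = 1  =>  v = 1
  u = 5  =>  u = 5
  d = 0  =>  d = 0
  z = v * 9  =>  z = 9
  t = d  =>  t = 0
  b = v  =>  b = 1
  c = b  =>  c = 1
  return v = 1

Answer: 1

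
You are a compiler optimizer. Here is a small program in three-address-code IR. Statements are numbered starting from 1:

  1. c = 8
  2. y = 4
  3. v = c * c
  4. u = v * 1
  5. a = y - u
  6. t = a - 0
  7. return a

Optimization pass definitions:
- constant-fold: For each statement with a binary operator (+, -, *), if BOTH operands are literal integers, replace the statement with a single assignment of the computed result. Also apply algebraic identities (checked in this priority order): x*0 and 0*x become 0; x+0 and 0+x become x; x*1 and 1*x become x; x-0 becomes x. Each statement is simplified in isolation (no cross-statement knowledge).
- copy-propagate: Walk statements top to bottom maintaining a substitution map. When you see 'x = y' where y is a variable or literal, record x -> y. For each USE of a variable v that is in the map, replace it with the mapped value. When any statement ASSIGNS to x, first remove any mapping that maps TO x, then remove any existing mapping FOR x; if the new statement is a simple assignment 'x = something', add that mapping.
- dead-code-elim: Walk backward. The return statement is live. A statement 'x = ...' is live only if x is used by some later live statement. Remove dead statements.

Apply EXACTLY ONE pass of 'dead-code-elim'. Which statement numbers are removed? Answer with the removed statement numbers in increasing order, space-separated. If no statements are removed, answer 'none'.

Answer: 6

Derivation:
Backward liveness scan:
Stmt 1 'c = 8': KEEP (c is live); live-in = []
Stmt 2 'y = 4': KEEP (y is live); live-in = ['c']
Stmt 3 'v = c * c': KEEP (v is live); live-in = ['c', 'y']
Stmt 4 'u = v * 1': KEEP (u is live); live-in = ['v', 'y']
Stmt 5 'a = y - u': KEEP (a is live); live-in = ['u', 'y']
Stmt 6 't = a - 0': DEAD (t not in live set ['a'])
Stmt 7 'return a': KEEP (return); live-in = ['a']
Removed statement numbers: [6]
Surviving IR:
  c = 8
  y = 4
  v = c * c
  u = v * 1
  a = y - u
  return a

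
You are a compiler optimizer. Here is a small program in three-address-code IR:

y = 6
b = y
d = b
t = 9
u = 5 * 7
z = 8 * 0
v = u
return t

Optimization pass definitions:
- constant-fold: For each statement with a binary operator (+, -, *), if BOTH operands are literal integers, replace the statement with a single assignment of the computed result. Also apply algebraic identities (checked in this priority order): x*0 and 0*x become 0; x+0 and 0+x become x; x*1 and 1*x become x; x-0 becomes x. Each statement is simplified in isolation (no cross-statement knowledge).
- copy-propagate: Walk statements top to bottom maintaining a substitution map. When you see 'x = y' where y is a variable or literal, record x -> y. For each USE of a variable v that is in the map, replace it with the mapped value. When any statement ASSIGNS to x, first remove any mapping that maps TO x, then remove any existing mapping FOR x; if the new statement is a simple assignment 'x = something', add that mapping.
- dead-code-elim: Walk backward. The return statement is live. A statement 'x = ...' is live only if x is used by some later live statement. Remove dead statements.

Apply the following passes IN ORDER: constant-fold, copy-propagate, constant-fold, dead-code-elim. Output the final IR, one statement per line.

Initial IR:
  y = 6
  b = y
  d = b
  t = 9
  u = 5 * 7
  z = 8 * 0
  v = u
  return t
After constant-fold (8 stmts):
  y = 6
  b = y
  d = b
  t = 9
  u = 35
  z = 0
  v = u
  return t
After copy-propagate (8 stmts):
  y = 6
  b = 6
  d = 6
  t = 9
  u = 35
  z = 0
  v = 35
  return 9
After constant-fold (8 stmts):
  y = 6
  b = 6
  d = 6
  t = 9
  u = 35
  z = 0
  v = 35
  return 9
After dead-code-elim (1 stmts):
  return 9

Answer: return 9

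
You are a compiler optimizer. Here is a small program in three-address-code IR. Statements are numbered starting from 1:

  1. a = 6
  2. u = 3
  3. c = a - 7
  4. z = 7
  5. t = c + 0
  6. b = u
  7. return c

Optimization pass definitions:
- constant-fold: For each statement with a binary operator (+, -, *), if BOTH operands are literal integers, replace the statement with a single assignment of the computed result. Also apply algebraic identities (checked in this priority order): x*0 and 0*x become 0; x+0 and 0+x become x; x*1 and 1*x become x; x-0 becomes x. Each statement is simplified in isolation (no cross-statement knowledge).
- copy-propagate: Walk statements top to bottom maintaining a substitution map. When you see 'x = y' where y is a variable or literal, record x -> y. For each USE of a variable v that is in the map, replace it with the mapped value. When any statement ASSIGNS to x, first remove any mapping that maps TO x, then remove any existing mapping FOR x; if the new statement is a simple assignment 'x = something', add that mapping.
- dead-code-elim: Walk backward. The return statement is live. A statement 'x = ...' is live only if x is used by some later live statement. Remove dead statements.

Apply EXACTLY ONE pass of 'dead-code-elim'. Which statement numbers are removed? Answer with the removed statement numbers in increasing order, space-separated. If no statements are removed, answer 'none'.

Backward liveness scan:
Stmt 1 'a = 6': KEEP (a is live); live-in = []
Stmt 2 'u = 3': DEAD (u not in live set ['a'])
Stmt 3 'c = a - 7': KEEP (c is live); live-in = ['a']
Stmt 4 'z = 7': DEAD (z not in live set ['c'])
Stmt 5 't = c + 0': DEAD (t not in live set ['c'])
Stmt 6 'b = u': DEAD (b not in live set ['c'])
Stmt 7 'return c': KEEP (return); live-in = ['c']
Removed statement numbers: [2, 4, 5, 6]
Surviving IR:
  a = 6
  c = a - 7
  return c

Answer: 2 4 5 6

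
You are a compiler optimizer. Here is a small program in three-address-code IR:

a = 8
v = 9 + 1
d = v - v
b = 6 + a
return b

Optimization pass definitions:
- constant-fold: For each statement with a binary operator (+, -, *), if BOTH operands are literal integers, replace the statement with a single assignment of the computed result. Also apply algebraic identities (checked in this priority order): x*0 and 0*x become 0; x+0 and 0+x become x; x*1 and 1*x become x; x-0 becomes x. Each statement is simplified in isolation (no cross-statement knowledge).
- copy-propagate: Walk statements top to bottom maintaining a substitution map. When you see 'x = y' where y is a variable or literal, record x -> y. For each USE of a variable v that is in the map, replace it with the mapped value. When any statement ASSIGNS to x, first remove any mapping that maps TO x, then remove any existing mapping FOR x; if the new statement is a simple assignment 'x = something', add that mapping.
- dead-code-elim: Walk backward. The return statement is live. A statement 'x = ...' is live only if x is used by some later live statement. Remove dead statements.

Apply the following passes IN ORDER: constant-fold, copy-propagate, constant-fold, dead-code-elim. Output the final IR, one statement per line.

Initial IR:
  a = 8
  v = 9 + 1
  d = v - v
  b = 6 + a
  return b
After constant-fold (5 stmts):
  a = 8
  v = 10
  d = v - v
  b = 6 + a
  return b
After copy-propagate (5 stmts):
  a = 8
  v = 10
  d = 10 - 10
  b = 6 + 8
  return b
After constant-fold (5 stmts):
  a = 8
  v = 10
  d = 0
  b = 14
  return b
After dead-code-elim (2 stmts):
  b = 14
  return b

Answer: b = 14
return b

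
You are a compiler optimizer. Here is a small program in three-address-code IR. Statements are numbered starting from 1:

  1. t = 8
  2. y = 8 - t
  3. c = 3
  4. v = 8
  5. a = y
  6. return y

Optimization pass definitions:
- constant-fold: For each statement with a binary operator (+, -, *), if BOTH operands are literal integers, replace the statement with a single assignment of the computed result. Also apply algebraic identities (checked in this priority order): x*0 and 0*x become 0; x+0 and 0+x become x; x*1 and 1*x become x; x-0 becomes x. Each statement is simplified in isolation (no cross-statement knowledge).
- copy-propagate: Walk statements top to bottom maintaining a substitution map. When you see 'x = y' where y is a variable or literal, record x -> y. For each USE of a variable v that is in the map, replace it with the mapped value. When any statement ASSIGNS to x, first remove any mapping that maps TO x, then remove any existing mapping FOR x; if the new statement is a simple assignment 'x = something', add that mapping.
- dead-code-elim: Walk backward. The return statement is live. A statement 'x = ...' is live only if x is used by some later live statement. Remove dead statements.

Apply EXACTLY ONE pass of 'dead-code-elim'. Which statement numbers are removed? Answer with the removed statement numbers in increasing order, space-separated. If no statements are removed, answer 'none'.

Answer: 3 4 5

Derivation:
Backward liveness scan:
Stmt 1 't = 8': KEEP (t is live); live-in = []
Stmt 2 'y = 8 - t': KEEP (y is live); live-in = ['t']
Stmt 3 'c = 3': DEAD (c not in live set ['y'])
Stmt 4 'v = 8': DEAD (v not in live set ['y'])
Stmt 5 'a = y': DEAD (a not in live set ['y'])
Stmt 6 'return y': KEEP (return); live-in = ['y']
Removed statement numbers: [3, 4, 5]
Surviving IR:
  t = 8
  y = 8 - t
  return y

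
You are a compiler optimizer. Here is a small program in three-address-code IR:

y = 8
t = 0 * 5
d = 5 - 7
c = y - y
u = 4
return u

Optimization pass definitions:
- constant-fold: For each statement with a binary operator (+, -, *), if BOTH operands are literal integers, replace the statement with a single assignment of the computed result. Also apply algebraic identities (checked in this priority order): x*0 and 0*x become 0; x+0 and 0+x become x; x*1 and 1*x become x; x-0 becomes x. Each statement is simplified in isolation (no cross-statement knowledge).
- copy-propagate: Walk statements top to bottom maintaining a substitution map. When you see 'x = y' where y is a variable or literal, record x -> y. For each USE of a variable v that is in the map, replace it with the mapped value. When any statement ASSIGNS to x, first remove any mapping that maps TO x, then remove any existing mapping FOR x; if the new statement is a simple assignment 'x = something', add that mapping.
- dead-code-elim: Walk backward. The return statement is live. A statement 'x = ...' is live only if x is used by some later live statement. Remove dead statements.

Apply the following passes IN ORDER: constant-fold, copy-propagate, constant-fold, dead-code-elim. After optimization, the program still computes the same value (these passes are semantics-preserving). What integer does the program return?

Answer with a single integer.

Initial IR:
  y = 8
  t = 0 * 5
  d = 5 - 7
  c = y - y
  u = 4
  return u
After constant-fold (6 stmts):
  y = 8
  t = 0
  d = -2
  c = y - y
  u = 4
  return u
After copy-propagate (6 stmts):
  y = 8
  t = 0
  d = -2
  c = 8 - 8
  u = 4
  return 4
After constant-fold (6 stmts):
  y = 8
  t = 0
  d = -2
  c = 0
  u = 4
  return 4
After dead-code-elim (1 stmts):
  return 4
Evaluate:
  y = 8  =>  y = 8
  t = 0 * 5  =>  t = 0
  d = 5 - 7  =>  d = -2
  c = y - y  =>  c = 0
  u = 4  =>  u = 4
  return u = 4

Answer: 4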